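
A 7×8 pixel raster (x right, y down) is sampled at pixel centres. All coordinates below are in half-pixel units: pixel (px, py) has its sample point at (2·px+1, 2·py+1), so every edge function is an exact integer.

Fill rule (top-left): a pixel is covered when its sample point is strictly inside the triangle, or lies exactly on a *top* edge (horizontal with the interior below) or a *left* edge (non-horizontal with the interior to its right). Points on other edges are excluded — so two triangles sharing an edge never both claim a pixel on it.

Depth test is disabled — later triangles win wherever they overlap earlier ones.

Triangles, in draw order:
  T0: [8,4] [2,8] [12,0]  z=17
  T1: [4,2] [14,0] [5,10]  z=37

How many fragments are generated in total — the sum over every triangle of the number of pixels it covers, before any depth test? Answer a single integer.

T0:
  2·area = 8
  edge (8, 4)→(2, 8): d=(-6,4) right/bottom  bias=-1
  edge (2, 8)→(12, 0): d=(10,-8) top-left  bias=+0
  edge (12, 0)→(8, 4): d=(-4,4) right/bottom  bias=-1
    (5,0)@(11, 1): e=[6,2,0] → ·  [on edge]
    (4,1)@(9, 3): e=[2,6,0] → ·  [on edge]
    (3,2)@(7, 5): e=[-2,10,0] → ·  [on edge]
    (2,3)@(5, 7): e=[-6,14,0] → ·  [on edge]
    (1,4)@(3, 9): e=[-10,18,0] → ·  [on edge]
    (0,5)@(1, 11): e=[-14,22,0] → ·  [on edge]
  covered (0 px):
    · · · · · · ·
    · · · · · · ·
    · · · · · · ·
    · · · · · · ·
    · · · · · · ·
    · · · · · · ·
    · · · · · · ·
    · · · · · · ·
T1:
  2·area = 82
  edge (4, 2)→(14, 0): d=(10,-2) top-left  bias=+0
  edge (14, 0)→(5, 10): d=(-9,10) right/bottom  bias=-1
  edge (5, 10)→(4, 2): d=(-1,-8) top-left  bias=+0
    (4,0)@(9, 1): e=[0,41,41] → █  [on edge]
    (5,0)@(11, 1): e=[4,21,57] → █
    (6,0)@(13, 1): e=[8,1,73] → █
    (2,1)@(5, 3): e=[12,63,7] → █
    (3,1)@(7, 3): e=[16,43,23] → █
    (6,1)@(13, 3): e=[28,-17,71] → ·
    (2,2)@(5, 5): e=[32,45,5] → █
    (5,2)@(11, 5): e=[44,-15,53] → ·
    (2,3)@(5, 7): e=[52,27,3] → █
    (4,3)@(9, 7): e=[60,-13,35] → ·
    (2,4)@(5, 9): e=[72,9,1] → █
    (3,4)@(7, 9): e=[76,-11,17] → ·
  covered (13 px):
    · · · · █ █ █
    · · █ █ █ █ ·
    · · █ █ █ · ·
    · · █ █ · · ·
    · · █ · · · ·
    · · · · · · ·
    · · · · · · ·
    · · · · · · ·

Answer: 13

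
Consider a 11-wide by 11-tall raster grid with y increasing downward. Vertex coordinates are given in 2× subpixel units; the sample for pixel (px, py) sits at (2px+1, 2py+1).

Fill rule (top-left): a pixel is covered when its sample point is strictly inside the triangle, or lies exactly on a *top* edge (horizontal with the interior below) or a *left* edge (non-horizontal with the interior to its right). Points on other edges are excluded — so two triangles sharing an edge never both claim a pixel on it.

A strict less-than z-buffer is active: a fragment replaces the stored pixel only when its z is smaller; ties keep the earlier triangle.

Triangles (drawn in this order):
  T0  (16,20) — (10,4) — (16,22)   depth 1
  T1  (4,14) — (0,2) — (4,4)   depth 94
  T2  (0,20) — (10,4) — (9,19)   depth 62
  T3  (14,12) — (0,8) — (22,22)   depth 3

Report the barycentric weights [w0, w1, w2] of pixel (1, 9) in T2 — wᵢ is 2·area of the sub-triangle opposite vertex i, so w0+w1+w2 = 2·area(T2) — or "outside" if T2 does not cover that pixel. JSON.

T0:
  2·area = 12  (B↔C swapped to make it positive)
  edge (16, 20)→(16, 22): d=(0,2) right/bottom  bias=-1
  edge (16, 22)→(10, 4): d=(-6,-18) top-left  bias=+0
  edge (10, 4)→(16, 20): d=(6,16) right/bottom  bias=-1
    (4,0)@(9, 1): e=[14,0,-2] → ·  [on edge]
    (5,3)@(11, 7): e=[10,0,2] → █  [on edge]
    (6,3)@(13, 7): e=[6,36,-30] → ·
    (5,4)@(11, 9): e=[10,-12,14] → ·
    (6,6)@(13, 13): e=[6,0,6] → █  [on edge]
    (7,6)@(15, 13): e=[2,36,-26] → ·
    (6,7)@(13, 15): e=[6,-12,18] → ·
    (7,9)@(15, 19): e=[2,0,10] → █  [on edge]
    (8,9)@(17, 19): e=[-2,36,-22] → ·
    (7,10)@(15, 21): e=[2,-12,22] → ·
  covered (3 px):
    · · · · · · · · · · ·
    · · · · · · · · · · ·
    · · · · · · · · · · ·
    · · · · · █ · · · · ·
    · · · · · · · · · · ·
    · · · · · · · · · · ·
    · · · · · · █ · · · ·
    · · · · · · · · · · ·
    · · · · · · · · · · ·
    · · · · · · · █ · · ·
    · · · · · · · · · · ·
T1:
  2·area = 40
  edge (4, 14)→(0, 2): d=(-4,-12) top-left  bias=+0
  edge (0, 2)→(4, 4): d=(4,2) right/bottom  bias=-1
  edge (4, 4)→(4, 14): d=(0,10) right/bottom  bias=-1
    (0,1)@(1, 3): e=[8,2,30] → █
    (1,1)@(3, 3): e=[32,-2,10] → ·
    (0,2)@(1, 5): e=[0,10,30] → █  [on edge]
    (1,2)@(3, 5): e=[24,6,10] → █
    (2,2)@(5, 5): e=[48,2,-10] → ·
    (0,3)@(1, 7): e=[-8,18,30] → ·
    (1,3)@(3, 7): e=[16,14,10] → █
    (2,3)@(5, 7): e=[40,10,-10] → ·
    (1,4)@(3, 9): e=[8,22,10] → █
    (2,4)@(5, 9): e=[32,18,-10] → ·
    (1,5)@(3, 11): e=[0,30,10] → █  [on edge]
    (2,5)@(5, 11): e=[24,26,-10] → ·
    (2,8)@(5, 17): e=[0,50,-10] → ·  [on edge]
  covered (6 px):
    · · · · · · · · · · ·
    █ · · · · · · · · · ·
    █ █ · · · · · · · · ·
    · █ · · · · · · · · ·
    · █ · · · · · · · · ·
    · █ · · · · · · · · ·
    · · · · · · · · · · ·
    · · · · · · · · · · ·
    · · · · · · · · · · ·
    · · · · · · · · · · ·
    · · · · · · · · · · ·
T2:
  2·area = 134
  edge (0, 20)→(10, 4): d=(10,-16) top-left  bias=+0
  edge (10, 4)→(9, 19): d=(-1,15) right/bottom  bias=-1
  edge (9, 19)→(0, 20): d=(-9,1) right/bottom  bias=-1
    (4,3)@(9, 7): e=[14,12,108] → █
    (5,3)@(11, 7): e=[46,-18,106] → ·
    (3,4)@(7, 9): e=[2,40,92] → █
    (5,4)@(11, 9): e=[66,-20,88] → ·
    (3,5)@(7, 11): e=[22,38,74] → █
    (5,5)@(11, 11): e=[86,-22,70] → ·
    (2,6)@(5, 13): e=[10,66,58] → █
    (5,6)@(11, 13): e=[106,-24,52] → ·
    (2,7)@(5, 15): e=[30,64,40] → █
    (5,7)@(11, 15): e=[126,-26,34] → ·
    (1,8)@(3, 17): e=[18,92,24] → █
    (5,8)@(11, 17): e=[146,-28,16] → ·
    (4,9)@(9, 19): e=[134,0,0] → ·  [on edge]
  covered (19 px):
    · · · · · · · · · · ·
    · · · · · · · · · · ·
    · · · · · · · · · · ·
    · · · · █ · · · · · ·
    · · · █ █ · · · · · ·
    · · · █ █ · · · · · ·
    · · █ █ █ · · · · · ·
    · · █ █ █ · · · · · ·
    · █ █ █ █ · · · · · ·
    █ █ █ █ · · · · · · ·
    · · · · · · · · · · ·
T3:
  2·area = 108  (B↔C swapped to make it positive)
  edge (14, 12)→(22, 22): d=(8,10) right/bottom  bias=-1
  edge (22, 22)→(0, 8): d=(-22,-14) top-left  bias=+0
  edge (0, 8)→(14, 12): d=(14,4) right/bottom  bias=-1
    (1,4)@(3, 9): e=[86,20,2] → █
    (2,4)@(5, 9): e=[66,48,-6] → ·
    (1,5)@(3, 11): e=[102,-24,30] → ·
    (2,5)@(5, 11): e=[82,4,22] → █
    (3,5)@(7, 11): e=[62,32,14] → █
    (4,5)@(9, 11): e=[42,60,6] → █
    (5,5)@(11, 11): e=[22,88,-2] → ·
    (2,6)@(5, 13): e=[98,-40,50] → ·
    (3,6)@(7, 13): e=[78,-12,42] → ·
    (4,6)@(9, 13): e=[58,16,34] → █
    (5,6)@(11, 13): e=[38,44,26] → █
    (6,6)@(13, 13): e=[18,72,18] → █
    (5,7)@(11, 15): e=[54,0,54] → █  [on edge]
  covered (14 px):
    · · · · · · · · · · ·
    · · · · · · · · · · ·
    · · · · · · · · · · ·
    · · · · · · · · · · ·
    · █ · · · · · · · · ·
    · · █ █ █ · · · · · ·
    · · · · █ █ █ · · · ·
    · · · · · █ █ █ · · ·
    · · · · · · · █ █ · ·
    · · · · · · · · · █ ·
    · · · · · · · · · · █

Result: [90,6,38]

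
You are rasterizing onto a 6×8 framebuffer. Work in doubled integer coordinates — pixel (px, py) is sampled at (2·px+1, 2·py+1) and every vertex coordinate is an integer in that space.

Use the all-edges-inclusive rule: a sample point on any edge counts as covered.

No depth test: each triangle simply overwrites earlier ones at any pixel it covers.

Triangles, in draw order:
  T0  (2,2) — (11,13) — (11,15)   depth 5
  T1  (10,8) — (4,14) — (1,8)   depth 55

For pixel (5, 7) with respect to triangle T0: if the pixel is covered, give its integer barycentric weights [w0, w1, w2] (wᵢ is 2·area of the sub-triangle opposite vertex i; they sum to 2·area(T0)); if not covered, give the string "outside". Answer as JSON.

T0:
  2·area = 18
  edge (2, 2)→(11, 13): d=(9,11) inclusive
  edge (11, 13)→(11, 15): d=(0,2) inclusive
  edge (11, 15)→(2, 2): d=(-9,-13) inclusive
    (5,0)@(11, 1): e=[-108,0,126] → .  [on edge]
    (5,1)@(11, 3): e=[-90,0,108] → .  [on edge]
    (5,2)@(11, 5): e=[-72,0,90] → .  [on edge]
    (5,3)@(11, 7): e=[-54,0,72] → .  [on edge]
    (3,4)@(7, 9): e=[8,8,2] → X
    (4,4)@(9, 9): e=[-14,4,28] → .
    (5,4)@(11, 9): e=[-36,0,54] → .  [on edge]
    (3,5)@(7, 11): e=[26,8,-16] → .
    (4,5)@(9, 11): e=[4,4,10] → X
    (5,5)@(11, 11): e=[-18,0,36] → .  [on edge]
    (4,6)@(9, 13): e=[22,4,-8] → .
    (5,6)@(11, 13): e=[0,0,18] → X  [on edge]
    (5,7)@(11, 15): e=[18,0,0] → X  [on edge]
  covered (4 px):
    . . . . . .
    . . . . . .
    . . . . . .
    . . . . . .
    . . . X . .
    . . . . X .
    . . . . . X
    . . . . . X
T1:
  2·area = 54
  edge (10, 8)→(4, 14): d=(-6,6) inclusive
  edge (4, 14)→(1, 8): d=(-3,-6) inclusive
  edge (1, 8)→(10, 8): d=(9,0) inclusive
    (5,3)@(11, 7): e=[0,63,-9] → .  [on edge]
    (1,4)@(3, 9): e=[36,9,9] → X
    (2,4)@(5, 9): e=[24,21,9] → X
    (3,4)@(7, 9): e=[12,33,9] → X
    (4,4)@(9, 9): e=[0,45,9] → X  [on edge]
    (5,4)@(11, 9): e=[-12,57,9] → .
    (1,5)@(3, 11): e=[24,3,27] → X
    (3,5)@(7, 11): e=[0,27,27] → X  [on edge]
    (4,5)@(9, 11): e=[-12,39,27] → .
    (1,6)@(3, 13): e=[12,-3,45] → .
    (2,6)@(5, 13): e=[0,9,45] → X  [on edge]
    (3,6)@(7, 13): e=[-12,21,45] → .
    (1,7)@(3, 15): e=[0,-9,63] → .  [on edge]
  covered (8 px):
    . . . . . .
    . . . . . .
    . . . . . .
    . . . . . .
    . X X X X .
    . X X X . .
    . . X . . .
    . . . . . .

Answer: [0,0,18]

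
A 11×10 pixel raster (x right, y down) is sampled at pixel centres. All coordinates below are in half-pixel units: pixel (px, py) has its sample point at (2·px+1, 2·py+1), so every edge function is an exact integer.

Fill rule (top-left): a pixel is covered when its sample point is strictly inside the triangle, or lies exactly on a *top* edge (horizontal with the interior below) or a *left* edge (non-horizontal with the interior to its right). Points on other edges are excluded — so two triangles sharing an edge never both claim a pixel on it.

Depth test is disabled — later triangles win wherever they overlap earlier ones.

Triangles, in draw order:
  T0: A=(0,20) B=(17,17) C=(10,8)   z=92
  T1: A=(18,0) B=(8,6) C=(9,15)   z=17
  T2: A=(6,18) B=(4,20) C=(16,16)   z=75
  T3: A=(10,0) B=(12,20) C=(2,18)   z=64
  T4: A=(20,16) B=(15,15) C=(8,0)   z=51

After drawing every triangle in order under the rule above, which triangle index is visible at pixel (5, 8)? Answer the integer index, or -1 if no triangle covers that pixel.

T0:
  2·area = 174  (B↔C swapped to make it positive)
  edge (0, 20)→(10, 8): d=(10,-12) top-left  bias=+0
  edge (10, 8)→(17, 17): d=(7,9) right/bottom  bias=-1
  edge (17, 17)→(0, 20): d=(-17,3) right/bottom  bias=-1
    (4,5)@(9, 11): e=[18,30,126] → █
    (5,5)@(11, 11): e=[42,12,120] → █
    (6,5)@(13, 11): e=[66,-6,114] → ·
    (3,6)@(7, 13): e=[14,62,98] → █
    (6,6)@(13, 13): e=[86,8,80] → █
    (7,6)@(15, 13): e=[110,-10,74] → ·
    (2,7)@(5, 15): e=[10,94,70] → █
    (7,7)@(15, 15): e=[130,4,40] → █
    (8,7)@(17, 15): e=[154,-14,34] → ·
    (1,8)@(3, 17): e=[6,126,42] → █
    (8,8)@(17, 17): e=[174,0,0] → ·  [on edge]
    (0,9)@(1, 19): e=[2,158,14] → █
  covered (22 px):
    · · · · · · · · · · ·
    · · · · · · · · · · ·
    · · · · · · · · · · ·
    · · · · · · · · · · ·
    · · · · · · · · · · ·
    · · · · █ █ · · · · ·
    · · · █ █ █ █ · · · ·
    · · █ █ █ █ █ █ · · ·
    · █ █ █ █ █ █ █ · · ·
    █ █ █ · · · · · · · ·
T1:
  2·area = 96  (B↔C swapped to make it positive)
  edge (18, 0)→(9, 15): d=(-9,15) right/bottom  bias=-1
  edge (9, 15)→(8, 6): d=(-1,-9) top-left  bias=+0
  edge (8, 6)→(18, 0): d=(10,-6) top-left  bias=+0
    (8,0)@(17, 1): e=[6,86,4] → █
    (9,0)@(19, 1): e=[-24,104,16] → ·
    (6,1)@(13, 3): e=[48,48,0] → █  [on edge]
    (7,1)@(15, 3): e=[18,66,12] → █
    (8,1)@(17, 3): e=[-12,84,24] → ·
    (5,2)@(11, 5): e=[60,28,8] → █
    (7,2)@(15, 5): e=[0,64,32] → ·  [on edge]
    (4,3)@(9, 7): e=[72,8,16] → █
    (7,3)@(15, 7): e=[-18,62,52] → ·
    (1,4)@(3, 9): e=[144,-48,0] → ·  [on edge]
    (4,4)@(9, 9): e=[54,6,36] → █
    (6,4)@(13, 9): e=[-6,42,60] → ·
    (4,7)@(9, 15): e=[0,0,96] → ·  [on edge]
  covered (13 px):
    · · · · · · · · █ · ·
    · · · · · · █ █ · · ·
    · · · · · █ █ · · · ·
    · · · · █ █ █ · · · ·
    · · · · █ █ · · · · ·
    · · · · █ █ · · · · ·
    · · · · █ · · · · · ·
    · · · · · · · · · · ·
    · · · · · · · · · · ·
    · · · · · · · · · · ·
T2:
  2·area = 16  (B↔C swapped to make it positive)
  edge (6, 18)→(16, 16): d=(10,-2) top-left  bias=+0
  edge (16, 16)→(4, 20): d=(-12,4) right/bottom  bias=-1
  edge (4, 20)→(6, 18): d=(2,-2) top-left  bias=+0
    (10,1)@(21, 3): e=[-120,136,0] → ·  [on edge]
    (9,2)@(19, 5): e=[-104,120,0] → ·  [on edge]
    (8,3)@(17, 7): e=[-88,104,0] → ·  [on edge]
    (7,4)@(15, 9): e=[-72,88,0] → ·  [on edge]
    (6,5)@(13, 11): e=[-56,72,0] → ·  [on edge]
    (5,6)@(11, 13): e=[-40,56,0] → ·  [on edge]
    (4,7)@(9, 15): e=[-24,40,0] → ·  [on edge]
    (9,7)@(19, 15): e=[-4,0,20] → ·  [on edge]
    (10,7)@(21, 15): e=[0,-8,24] → ·  [on edge]
    (3,8)@(7, 17): e=[-8,24,0] → ·  [on edge]
    (5,8)@(11, 17): e=[0,8,8] → █  [on edge]
    (6,8)@(13, 17): e=[4,0,12] → ·  [on edge]
    (0,9)@(1, 19): e=[0,24,-8] → ·  [on edge]
    (2,9)@(5, 19): e=[8,8,0] → █  [on edge]
    (3,9)@(7, 19): e=[12,0,4] → ·  [on edge]
  covered (2 px):
    · · · · · · · · · · ·
    · · · · · · · · · · ·
    · · · · · · · · · · ·
    · · · · · · · · · · ·
    · · · · · · · · · · ·
    · · · · · · · · · · ·
    · · · · · · · · · · ·
    · · · · · · · · · · ·
    · · · · · █ · · · · ·
    · · █ · · · · · · · ·
T3:
  2·area = 196
  edge (10, 0)→(12, 20): d=(2,20) right/bottom  bias=-1
  edge (12, 20)→(2, 18): d=(-10,-2) top-left  bias=+0
  edge (2, 18)→(10, 0): d=(8,-18) top-left  bias=+0
    (4,1)@(9, 3): e=[26,164,6] → █
    (5,1)@(11, 3): e=[-14,168,42] → ·
    (4,2)@(9, 5): e=[30,144,22] → █
    (5,2)@(11, 5): e=[-10,148,58] → ·
    (3,3)@(7, 7): e=[74,120,2] → █
    (5,3)@(11, 7): e=[-6,128,74] → ·
    (3,4)@(7, 9): e=[78,100,18] → █
    (5,4)@(11, 9): e=[-2,108,90] → ·
    (3,5)@(7, 11): e=[82,80,34] → █
    (5,5)@(11, 11): e=[2,88,106] → █
    (6,5)@(13, 11): e=[-38,92,142] → ·
    (2,6)@(5, 13): e=[126,56,14] → █
    (3,9)@(7, 19): e=[98,0,98] → █  [on edge]
  covered (25 px):
    · · · · · · · · · · ·
    · · · · █ · · · · · ·
    · · · · █ · · · · · ·
    · · · █ █ · · · · · ·
    · · · █ █ · · · · · ·
    · · · █ █ █ · · · · ·
    · · █ █ █ █ · · · · ·
    · · █ █ █ █ · · · · ·
    · █ █ █ █ █ · · · · ·
    · · · █ █ █ · · · · ·
T4:
  2·area = 68
  edge (20, 16)→(15, 15): d=(-5,-1) top-left  bias=+0
  edge (15, 15)→(8, 0): d=(-7,-15) top-left  bias=+0
  edge (8, 0)→(20, 16): d=(12,16) right/bottom  bias=-1
    (5,2)@(11, 5): e=[46,10,12] → █
    (6,2)@(13, 5): e=[48,40,-20] → ·
    (5,3)@(11, 7): e=[36,-4,36] → ·
    (6,3)@(13, 7): e=[38,26,4] → █
    (7,3)@(15, 7): e=[40,56,-28] → ·
    (6,4)@(13, 9): e=[28,12,28] → █
    (7,4)@(15, 9): e=[30,42,-4] → ·
    (6,5)@(13, 11): e=[18,-2,52] → ·
    (7,5)@(15, 11): e=[20,28,20] → █
    (8,5)@(17, 11): e=[22,58,-12] → ·
    (2,6)@(5, 13): e=[0,-136,204] → ·  [on edge]
    (7,6)@(15, 13): e=[10,14,44] → █
    (7,7)@(15, 15): e=[0,0,68] → █  [on edge]
  covered (9 px):
    · · · · · · · · · · ·
    · · · · · · · · · · ·
    · · · · · █ · · · · ·
    · · · · · · █ · · · ·
    · · · · · · █ · · · ·
    · · · · · · · █ · · ·
    · · · · · · · █ █ · ·
    · · · · · · · █ █ █ ·
    · · · · · · · · · · ·
    · · · · · · · · · · ·

Z-buffer (winner per pixel, '.' = empty):
  . . . . . . . . 1 . .
  . . . . 3 . 1 1 . . .
  . . . . 3 4 1 . . . .
  . . . 3 3 1 4 . . . .
  . . . 3 3 1 4 . . . .
  . . . 3 3 3 . 4 . . .
  . . 3 3 3 3 0 4 4 . .
  . . 3 3 3 3 0 4 4 4 .
  . 3 3 3 3 3 0 0 . . .
  0 0 2 3 3 3 . . . . .

Final: 3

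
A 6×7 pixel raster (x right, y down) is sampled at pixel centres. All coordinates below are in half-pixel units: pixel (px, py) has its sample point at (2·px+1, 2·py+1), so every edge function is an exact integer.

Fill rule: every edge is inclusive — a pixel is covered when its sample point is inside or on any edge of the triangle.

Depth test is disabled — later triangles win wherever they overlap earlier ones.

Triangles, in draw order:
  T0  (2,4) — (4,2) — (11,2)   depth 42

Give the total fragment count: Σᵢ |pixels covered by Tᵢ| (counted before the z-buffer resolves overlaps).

T0:
  2·area = 14
  edge (2, 4)→(4, 2): d=(2,-2) inclusive
  edge (4, 2)→(11, 2): d=(7,0) inclusive
  edge (11, 2)→(2, 4): d=(-9,2) inclusive
    (2,0)@(5, 1): e=[0,-7,21] → ·  [on edge]
    (1,1)@(3, 3): e=[0,7,7] → #  [on edge]
    (2,1)@(5, 3): e=[4,7,3] → #
    (3,1)@(7, 3): e=[8,7,-1] → ·
    (0,2)@(1, 5): e=[0,21,-7] → ·  [on edge]
    (1,2)@(3, 5): e=[4,21,-11] → ·
    (2,2)@(5, 5): e=[8,21,-15] → ·
  covered (2 px):
    · · · · · ·
    · # # · · ·
    · · · · · ·
    · · · · · ·
    · · · · · ·
    · · · · · ·
    · · · · · ·

Result: 2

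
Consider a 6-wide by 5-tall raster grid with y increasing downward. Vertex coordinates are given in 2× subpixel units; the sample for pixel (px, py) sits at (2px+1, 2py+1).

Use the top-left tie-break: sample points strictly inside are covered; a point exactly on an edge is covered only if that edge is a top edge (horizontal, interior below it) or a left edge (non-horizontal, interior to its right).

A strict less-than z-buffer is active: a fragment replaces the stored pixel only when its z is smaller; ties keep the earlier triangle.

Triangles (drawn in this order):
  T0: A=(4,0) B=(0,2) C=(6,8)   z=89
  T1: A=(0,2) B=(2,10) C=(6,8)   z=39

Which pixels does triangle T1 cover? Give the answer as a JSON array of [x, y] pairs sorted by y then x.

T0:
  2·area = 36  (B↔C swapped to make it positive)
  edge (4, 0)→(6, 8): d=(2,8) right/bottom  bias=-1
  edge (6, 8)→(0, 2): d=(-6,-6) top-left  bias=+0
  edge (0, 2)→(4, 0): d=(4,-2) top-left  bias=+0
    (1,0)@(3, 1): e=[10,24,2] → X
    (2,0)@(5, 1): e=[-6,36,6] → .
    (0,1)@(1, 3): e=[30,0,6] → X  [on edge]
    (2,1)@(5, 3): e=[-2,24,14] → .
    (0,2)@(1, 5): e=[34,-12,14] → .
    (1,2)@(3, 5): e=[18,0,18] → X  [on edge]
    (2,2)@(5, 5): e=[2,12,22] → X
    (3,2)@(7, 5): e=[-14,24,26] → .
    (1,3)@(3, 7): e=[22,-12,26] → .
    (2,3)@(5, 7): e=[6,0,30] → X  [on edge]
    (3,3)@(7, 7): e=[-10,12,34] → .
    (2,4)@(5, 9): e=[10,-12,38] → .
    (3,4)@(7, 9): e=[-6,0,42] → .  [on edge]
  covered (6 px):
    . X . . . .
    X X . . . .
    . X X . . .
    . . X . . .
    . . . . . .
T1:
  2·area = 36  (B↔C swapped to make it positive)
  edge (0, 2)→(6, 8): d=(6,6) right/bottom  bias=-1
  edge (6, 8)→(2, 10): d=(-4,2) right/bottom  bias=-1
  edge (2, 10)→(0, 2): d=(-2,-8) top-left  bias=+0
    (0,1)@(1, 3): e=[0,30,6] → .  [on edge]
    (0,2)@(1, 5): e=[12,22,2] → X
    (1,2)@(3, 5): e=[0,18,18] → .  [on edge]
    (0,3)@(1, 7): e=[24,14,-2] → .
    (1,3)@(3, 7): e=[12,10,14] → X
    (2,3)@(5, 7): e=[0,6,30] → .  [on edge]
    (1,4)@(3, 9): e=[24,2,10] → X
    (2,4)@(5, 9): e=[12,-2,26] → .
    (3,4)@(7, 9): e=[0,-6,42] → .  [on edge]
  covered (3 px):
    . . . . . .
    . . . . . .
    X . . . . .
    . X . . . .
    . X . . . .

Final: [[0,2],[1,3],[1,4]]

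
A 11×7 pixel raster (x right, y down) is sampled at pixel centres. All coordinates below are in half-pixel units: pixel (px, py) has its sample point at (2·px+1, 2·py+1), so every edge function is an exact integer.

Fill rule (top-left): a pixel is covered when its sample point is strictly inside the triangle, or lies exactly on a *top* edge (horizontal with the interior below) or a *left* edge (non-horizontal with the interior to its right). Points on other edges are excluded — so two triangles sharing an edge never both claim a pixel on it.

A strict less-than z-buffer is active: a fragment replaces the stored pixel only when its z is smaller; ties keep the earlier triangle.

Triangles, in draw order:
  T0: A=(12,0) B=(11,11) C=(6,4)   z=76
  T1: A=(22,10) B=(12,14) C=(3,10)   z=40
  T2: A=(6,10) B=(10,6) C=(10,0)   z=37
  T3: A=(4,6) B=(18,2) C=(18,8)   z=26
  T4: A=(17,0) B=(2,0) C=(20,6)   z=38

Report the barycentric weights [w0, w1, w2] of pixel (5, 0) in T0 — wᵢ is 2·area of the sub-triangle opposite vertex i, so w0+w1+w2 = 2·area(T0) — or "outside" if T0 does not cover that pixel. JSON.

T0:
  2·area = 62
  edge (12, 0)→(11, 11): d=(-1,11) right/bottom  bias=-1
  edge (11, 11)→(6, 4): d=(-5,-7) top-left  bias=+0
  edge (6, 4)→(12, 0): d=(6,-4) top-left  bias=+0
    (5,0)@(11, 1): e=[10,50,2] → X
    (6,0)@(13, 1): e=[-12,64,10] → .
    (4,1)@(9, 3): e=[30,26,6] → X
    (6,1)@(13, 3): e=[-14,54,22] → .
    (3,2)@(7, 5): e=[50,2,10] → X
    (6,2)@(13, 5): e=[-16,44,34] → .
    (3,3)@(7, 7): e=[48,-8,22] → .
    (4,3)@(9, 7): e=[26,6,30] → X
    (6,3)@(13, 7): e=[-18,34,46] → .
    (4,4)@(9, 9): e=[24,-4,42] → .
    (5,4)@(11, 9): e=[2,10,50] → X
    (6,4)@(13, 9): e=[-20,24,58] → .
    (5,5)@(11, 11): e=[0,0,62] → .  [on edge]
  covered (9 px):
    . . . . . X . . . . .
    . . . . X X . . . . .
    . . . X X X . . . . .
    . . . . X X . . . . .
    . . . . . X . . . . .
    . . . . . . . . . . .
    . . . . . . . . . . .
T1:
  2·area = 76
  edge (22, 10)→(12, 14): d=(-10,4) right/bottom  bias=-1
  edge (12, 14)→(3, 10): d=(-9,-4) top-left  bias=+0
  edge (3, 10)→(22, 10): d=(19,0) top-left  bias=+0
    (3,5)@(7, 11): e=[50,7,19] → X
    (4,5)@(9, 11): e=[42,15,19] → X
    (5,5)@(11, 11): e=[34,23,19] → X
    (6,5)@(13, 11): e=[26,31,19] → X
    (7,5)@(15, 11): e=[18,39,19] → X
    (8,5)@(17, 11): e=[10,47,19] → X
    (9,5)@(19, 11): e=[2,55,19] → X
    (10,5)@(21, 11): e=[-6,63,19] → .
    (3,6)@(7, 13): e=[30,-11,57] → .
    (4,6)@(9, 13): e=[22,-3,57] → .
    (5,6)@(11, 13): e=[14,5,57] → X
    (7,6)@(15, 13): e=[-2,21,57] → .
  covered (9 px):
    . . . . . . . . . . .
    . . . . . . . . . . .
    . . . . . . . . . . .
    . . . . . . . . . . .
    . . . . . . . . . . .
    . . . X X X X X X X .
    . . . . . X X . . . .
T2:
  2·area = 24  (B↔C swapped to make it positive)
  edge (6, 10)→(10, 0): d=(4,-10) top-left  bias=+0
  edge (10, 0)→(10, 6): d=(0,6) right/bottom  bias=-1
  edge (10, 6)→(6, 10): d=(-4,4) right/bottom  bias=-1
    (7,0)@(15, 1): e=[54,-30,0] → .  [on edge]
    (4,1)@(9, 3): e=[2,6,16] → X
    (5,1)@(11, 3): e=[22,-6,8] → .
    (6,1)@(13, 3): e=[42,-18,0] → .  [on edge]
    (4,2)@(9, 5): e=[10,6,8] → X
    (5,2)@(11, 5): e=[30,-6,0] → .  [on edge]
    (4,3)@(9, 7): e=[18,6,0] → .  [on edge]
    (3,4)@(7, 9): e=[6,18,0] → .  [on edge]
    (2,5)@(5, 11): e=[-6,30,0] → .  [on edge]
    (1,6)@(3, 13): e=[-18,42,0] → .  [on edge]
  covered (2 px):
    . . . . . . . . . . .
    . . . . X . . . . . .
    . . . . X . . . . . .
    . . . . . . . . . . .
    . . . . . . . . . . .
    . . . . . . . . . . .
    . . . . . . . . . . .
T3:
  2·area = 84
  edge (4, 6)→(18, 2): d=(14,-4) top-left  bias=+0
  edge (18, 2)→(18, 8): d=(0,6) right/bottom  bias=-1
  edge (18, 8)→(4, 6): d=(-14,-2) top-left  bias=+0
    (7,1)@(15, 3): e=[2,18,64] → X
    (8,1)@(17, 3): e=[10,6,68] → X
    (9,1)@(19, 3): e=[18,-6,72] → .
    (4,2)@(9, 5): e=[6,54,24] → X
    (5,2)@(11, 5): e=[14,42,28] → X
    (6,2)@(13, 5): e=[22,30,32] → X
    (9,2)@(19, 5): e=[46,-6,44] → .
    (4,3)@(9, 7): e=[34,54,-4] → .
    (5,3)@(11, 7): e=[42,42,0] → X  [on edge]
    (9,3)@(19, 7): e=[74,-6,16] → .
    (5,4)@(11, 9): e=[70,42,-28] → .
    (6,4)@(13, 9): e=[78,30,-24] → .
  covered (11 px):
    . . . . . . . . . . .
    . . . . . . . X X . .
    . . . . X X X X X . .
    . . . . . X X X X . .
    . . . . . . . . . . .
    . . . . . . . . . . .
    . . . . . . . . . . .
T4:
  2·area = 90  (B↔C swapped to make it positive)
  edge (17, 0)→(20, 6): d=(3,6) right/bottom  bias=-1
  edge (20, 6)→(2, 0): d=(-18,-6) top-left  bias=+0
  edge (2, 0)→(17, 0): d=(15,0) top-left  bias=+0
    (2,0)@(5, 1): e=[75,0,15] → X  [on edge]
    (3,0)@(7, 1): e=[63,12,15] → X
    (4,0)@(9, 1): e=[51,24,15] → X
    (5,0)@(11, 1): e=[39,36,15] → X
    (6,0)@(13, 1): e=[27,48,15] → X
    (7,0)@(15, 1): e=[15,60,15] → X
    (8,0)@(17, 1): e=[3,72,15] → X
    (9,0)@(19, 1): e=[-9,84,15] → .
    (2,1)@(5, 3): e=[81,-36,45] → .
    (3,1)@(7, 3): e=[69,-24,45] → .
    (4,1)@(9, 3): e=[57,-12,45] → .
    (5,1)@(11, 3): e=[45,0,45] → X  [on edge]
    (8,2)@(17, 5): e=[15,0,75] → X  [on edge]
  covered (13 px):
    . . X X X X X X X . .
    . . . . . X X X X . .
    . . . . . . . . X X .
    . . . . . . . . . . .
    . . . . . . . . . . .
    . . . . . . . . . . .
    . . . . . . . . . . .

Final: [50,2,10]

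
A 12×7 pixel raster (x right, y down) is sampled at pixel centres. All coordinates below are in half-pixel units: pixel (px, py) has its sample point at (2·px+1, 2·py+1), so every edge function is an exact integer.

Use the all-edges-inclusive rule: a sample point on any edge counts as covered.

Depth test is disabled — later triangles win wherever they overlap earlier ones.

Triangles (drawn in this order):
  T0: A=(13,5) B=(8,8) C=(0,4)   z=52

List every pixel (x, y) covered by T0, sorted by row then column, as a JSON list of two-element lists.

T0:
  2·area = 44
  edge (13, 5)→(8, 8): d=(-5,3) inclusive
  edge (8, 8)→(0, 4): d=(-8,-4) inclusive
  edge (0, 4)→(13, 5): d=(13,1) inclusive
    (1,2)@(3, 5): e=[30,4,10] → #
    (2,2)@(5, 5): e=[24,12,8] → #
    (3,2)@(7, 5): e=[18,20,6] → #
    (4,2)@(9, 5): e=[12,28,4] → #
    (5,2)@(11, 5): e=[6,36,2] → #
    (6,2)@(13, 5): e=[0,44,0] → #  [on edge]
    (7,2)@(15, 5): e=[-6,52,-2] → ·
    (1,3)@(3, 7): e=[20,-12,36] → ·
    (2,3)@(5, 7): e=[14,-4,34] → ·
    (3,3)@(7, 7): e=[8,4,32] → #
    (5,3)@(11, 7): e=[-4,20,28] → ·
    (6,3)@(13, 7): e=[-10,28,26] → ·
    (1,5)@(3, 11): e=[0,-44,88] → ·  [on edge]
  covered (8 px):
    · · · · · · · · · · · ·
    · · · · · · · · · · · ·
    · # # # # # # · · · · ·
    · · · # # · · · · · · ·
    · · · · · · · · · · · ·
    · · · · · · · · · · · ·
    · · · · · · · · · · · ·

Answer: [[1,2],[2,2],[3,2],[4,2],[5,2],[6,2],[3,3],[4,3]]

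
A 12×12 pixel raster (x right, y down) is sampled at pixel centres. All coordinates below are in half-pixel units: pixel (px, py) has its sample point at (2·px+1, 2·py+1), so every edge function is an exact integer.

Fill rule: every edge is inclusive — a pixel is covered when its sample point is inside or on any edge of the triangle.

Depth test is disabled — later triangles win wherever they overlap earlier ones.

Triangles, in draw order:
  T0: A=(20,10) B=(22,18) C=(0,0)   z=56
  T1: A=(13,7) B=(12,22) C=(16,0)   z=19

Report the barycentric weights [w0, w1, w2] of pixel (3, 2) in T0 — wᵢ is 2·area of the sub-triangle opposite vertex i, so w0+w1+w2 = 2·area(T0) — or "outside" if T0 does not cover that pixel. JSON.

T0:
  2·area = 140
  edge (20, 10)→(22, 18): d=(2,8) inclusive
  edge (22, 18)→(0, 0): d=(-22,-18) inclusive
  edge (0, 0)→(20, 10): d=(20,10) inclusive
    (2,1)@(5, 3): e=[106,24,10] → X
    (3,1)@(7, 3): e=[90,60,-10] → .
    (2,2)@(5, 5): e=[110,-20,50] → .
    (3,2)@(7, 5): e=[94,16,30] → X
    (4,2)@(9, 5): e=[78,52,10] → X
    (5,2)@(11, 5): e=[62,88,-10] → .
    (3,3)@(7, 7): e=[98,-28,70] → .
    (4,3)@(9, 7): e=[82,8,50] → X
    (5,3)@(11, 7): e=[66,44,30] → X
    (6,3)@(13, 7): e=[50,80,10] → X
    (7,3)@(15, 7): e=[34,116,-10] → .
    (4,4)@(9, 9): e=[86,-36,90] → .
    (5,4)@(11, 9): e=[70,0,70] → X  [on edge]
  covered (18 px):
    . . . . . . . . . . . .
    . . X . . . . . . . . .
    . . . X X . . . . . . .
    . . . . X X X . . . . .
    . . . . . X X X X . . .
    . . . . . . . X X X . .
    . . . . . . . . X X . .
    . . . . . . . . . X X .
    . . . . . . . . . . X .
    . . . . . . . . . . . .
    . . . . . . . . . . . .
    . . . . . . . . . . . .
T1:
  2·area = 38  (B↔C swapped to make it positive)
  edge (13, 7)→(16, 0): d=(3,-7) inclusive
  edge (16, 0)→(12, 22): d=(-4,22) inclusive
  edge (12, 22)→(13, 7): d=(1,-15) inclusive
    (7,1)@(15, 3): e=[2,10,26] → X
    (8,1)@(17, 3): e=[16,-34,56] → .
    (7,2)@(15, 5): e=[8,2,28] → X
    (8,2)@(17, 5): e=[22,-42,58] → .
    (6,3)@(13, 7): e=[0,38,0] → X  [on edge]
    (7,3)@(15, 7): e=[14,-6,30] → .
    (6,4)@(13, 9): e=[6,30,2] → X
    (7,4)@(15, 9): e=[20,-14,32] → .
    (6,5)@(13, 11): e=[12,22,4] → X
    (7,5)@(15, 11): e=[26,-22,34] → .
    (6,6)@(13, 13): e=[18,14,6] → X
    (7,6)@(15, 13): e=[32,-30,36] → .
    (3,10)@(7, 21): e=[0,114,-76] → .  [on edge]
  covered (7 px):
    . . . . . . . . . . . .
    . . . . . . . X . . . .
    . . . . . . . X . . . .
    . . . . . . X . . . . .
    . . . . . . X . . . . .
    . . . . . . X . . . . .
    . . . . . . X . . . . .
    . . . . . . X . . . . .
    . . . . . . . . . . . .
    . . . . . . . . . . . .
    . . . . . . . . . . . .
    . . . . . . . . . . . .

Final: [16,30,94]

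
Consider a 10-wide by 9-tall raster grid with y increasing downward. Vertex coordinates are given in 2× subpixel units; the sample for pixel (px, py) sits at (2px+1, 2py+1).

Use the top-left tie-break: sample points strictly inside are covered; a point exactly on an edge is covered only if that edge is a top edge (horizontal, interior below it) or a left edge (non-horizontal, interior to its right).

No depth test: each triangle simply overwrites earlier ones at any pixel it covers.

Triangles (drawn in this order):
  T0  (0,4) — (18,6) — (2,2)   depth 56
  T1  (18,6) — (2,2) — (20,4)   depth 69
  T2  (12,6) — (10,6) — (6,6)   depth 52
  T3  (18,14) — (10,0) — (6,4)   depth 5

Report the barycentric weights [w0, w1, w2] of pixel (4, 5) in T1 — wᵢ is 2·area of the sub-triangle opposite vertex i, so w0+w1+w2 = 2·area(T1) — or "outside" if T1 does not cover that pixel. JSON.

T0:
  2·area = 40  (B↔C swapped to make it positive)
  edge (0, 4)→(2, 2): d=(2,-2) top-left  bias=+0
  edge (2, 2)→(18, 6): d=(16,4) right/bottom  bias=-1
  edge (18, 6)→(0, 4): d=(-18,-2) top-left  bias=+0
    (1,0)@(3, 1): e=[0,-20,60] → .  [on edge]
    (0,1)@(1, 3): e=[0,20,20] → X  [on edge]
    (1,1)@(3, 3): e=[4,12,24] → X
    (2,1)@(5, 3): e=[8,4,28] → X
    (3,1)@(7, 3): e=[12,-4,32] → .
    (0,2)@(1, 5): e=[4,52,-16] → .
    (1,2)@(3, 5): e=[8,44,-12] → .
    (2,2)@(5, 5): e=[12,36,-8] → .
    (4,2)@(9, 5): e=[20,20,0] → X  [on edge]
    (5,2)@(11, 5): e=[24,12,4] → X
    (6,2)@(13, 5): e=[28,4,8] → X
    (7,2)@(15, 5): e=[32,-4,12] → .
  covered (6 px):
    . . . . . . . . . .
    X X X . . . . . . .
    . . . . X X X . . .
    . . . . . . . . . .
    . . . . . . . . . .
    . . . . . . . . . .
    . . . . . . . . . .
    . . . . . . . . . .
    . . . . . . . . . .
T1:
  2·area = 40
  edge (18, 6)→(2, 2): d=(-16,-4) top-left  bias=+0
  edge (2, 2)→(20, 4): d=(18,2) right/bottom  bias=-1
  edge (20, 4)→(18, 6): d=(-2,2) right/bottom  bias=-1
    (3,1)@(7, 3): e=[4,8,28] → X
    (4,1)@(9, 3): e=[12,4,24] → X
    (5,1)@(11, 3): e=[20,0,20] → .  [on edge]
    (3,2)@(7, 5): e=[-28,44,24] → .
    (4,2)@(9, 5): e=[-20,40,20] → .
    (7,2)@(15, 5): e=[4,28,8] → X
    (8,2)@(17, 5): e=[12,24,4] → X
    (9,2)@(19, 5): e=[20,20,0] → .  [on edge]
    (7,3)@(15, 7): e=[-28,64,4] → .
    (8,3)@(17, 7): e=[-20,60,0] → .  [on edge]
    (7,4)@(15, 9): e=[-60,100,0] → .  [on edge]
    (6,5)@(13, 11): e=[-100,140,0] → .  [on edge]
    (5,6)@(11, 13): e=[-140,180,0] → .  [on edge]
    (4,7)@(9, 15): e=[-180,220,0] → .  [on edge]
    (3,8)@(7, 17): e=[-220,260,0] → .  [on edge]
  covered (4 px):
    . . . . . . . . . .
    . . . X X . . . . .
    . . . . . . . X X .
    . . . . . . . . . .
    . . . . . . . . . .
    . . . . . . . . . .
    . . . . . . . . . .
    . . . . . . . . . .
    . . . . . . . . . .
T2:
  degenerate (2·area = 0) — covers nothing
T3:
  2·area = 88  (B↔C swapped to make it positive)
  edge (18, 14)→(6, 4): d=(-12,-10) top-left  bias=+0
  edge (6, 4)→(10, 0): d=(4,-4) top-left  bias=+0
  edge (10, 0)→(18, 14): d=(8,14) right/bottom  bias=-1
    (4,0)@(9, 1): e=[66,0,22] → X  [on edge]
    (5,0)@(11, 1): e=[86,8,-6] → .
    (3,1)@(7, 3): e=[22,0,66] → X  [on edge]
    (5,1)@(11, 3): e=[62,16,10] → X
    (6,1)@(13, 3): e=[82,24,-18] → .
    (2,2)@(5, 5): e=[-22,0,110] → .  [on edge]
    (3,2)@(7, 5): e=[-2,8,82] → .
    (4,2)@(9, 5): e=[18,16,54] → X
    (6,2)@(13, 5): e=[58,32,-2] → .
    (1,3)@(3, 7): e=[-66,0,154] → .  [on edge]
    (4,3)@(9, 7): e=[-6,24,70] → .
    (5,3)@(11, 7): e=[14,32,42] → X
    (0,4)@(1, 9): e=[-110,0,198] → .  [on edge]
  covered (12 px):
    . . . . X . . . . .
    . . . X X X . . . .
    . . . . X X . . . .
    . . . . . X X . . .
    . . . . . . X X . .
    . . . . . . . X . .
    . . . . . . . . X .
    . . . . . . . . . .
    . . . . . . . . . .

Answer: "outside"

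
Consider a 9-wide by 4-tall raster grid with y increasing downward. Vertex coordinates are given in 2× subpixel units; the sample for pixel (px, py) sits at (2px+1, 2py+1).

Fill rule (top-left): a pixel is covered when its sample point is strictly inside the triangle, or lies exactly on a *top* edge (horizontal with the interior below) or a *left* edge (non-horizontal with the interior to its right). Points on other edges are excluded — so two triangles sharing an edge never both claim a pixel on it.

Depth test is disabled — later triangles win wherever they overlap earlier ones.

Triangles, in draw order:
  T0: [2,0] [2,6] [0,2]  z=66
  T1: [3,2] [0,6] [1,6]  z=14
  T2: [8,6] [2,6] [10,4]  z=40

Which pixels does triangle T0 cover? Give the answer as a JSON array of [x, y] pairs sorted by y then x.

T0:
  2·area = 12
  edge (2, 0)→(2, 6): d=(0,6) right/bottom  bias=-1
  edge (2, 6)→(0, 2): d=(-2,-4) top-left  bias=+0
  edge (0, 2)→(2, 0): d=(2,-2) top-left  bias=+0
    (0,0)@(1, 1): e=[6,6,0] → X  [on edge]
    (1,0)@(3, 1): e=[-6,14,4] → .
    (0,1)@(1, 3): e=[6,2,4] → X
    (1,1)@(3, 3): e=[-6,10,8] → .
    (0,2)@(1, 5): e=[6,-2,8] → .
  covered (2 px):
    X . . . . . . . .
    X . . . . . . . .
    . . . . . . . . .
    . . . . . . . . .
T1:
  2·area = 4  (B↔C swapped to make it positive)
  edge (3, 2)→(1, 6): d=(-2,4) right/bottom  bias=-1
  edge (1, 6)→(0, 6): d=(-1,0) right/bottom  bias=-1
  edge (0, 6)→(3, 2): d=(3,-4) top-left  bias=+0
    (0,2)@(1, 5): e=[2,1,1] → X
    (1,2)@(3, 5): e=[-6,1,9] → .
    (0,3)@(1, 7): e=[-2,-1,7] → .
  covered (1 px):
    . . . . . . . . .
    . . . . . . . . .
    X . . . . . . . .
    . . . . . . . . .
T2:
  2·area = 12
  edge (8, 6)→(2, 6): d=(-6,0) right/bottom  bias=-1
  edge (2, 6)→(10, 4): d=(8,-2) top-left  bias=+0
  edge (10, 4)→(8, 6): d=(-2,2) right/bottom  bias=-1
    (6,0)@(13, 1): e=[30,-18,0] → .  [on edge]
    (5,1)@(11, 3): e=[18,-6,0] → .  [on edge]
    (3,2)@(7, 5): e=[6,2,4] → X
    (4,2)@(9, 5): e=[6,6,0] → .  [on edge]
    (3,3)@(7, 7): e=[-6,18,0] → .  [on edge]
  covered (1 px):
    . . . . . . . . .
    . . . . . . . . .
    . . . X . . . . .
    . . . . . . . . .

Answer: [[0,0],[0,1]]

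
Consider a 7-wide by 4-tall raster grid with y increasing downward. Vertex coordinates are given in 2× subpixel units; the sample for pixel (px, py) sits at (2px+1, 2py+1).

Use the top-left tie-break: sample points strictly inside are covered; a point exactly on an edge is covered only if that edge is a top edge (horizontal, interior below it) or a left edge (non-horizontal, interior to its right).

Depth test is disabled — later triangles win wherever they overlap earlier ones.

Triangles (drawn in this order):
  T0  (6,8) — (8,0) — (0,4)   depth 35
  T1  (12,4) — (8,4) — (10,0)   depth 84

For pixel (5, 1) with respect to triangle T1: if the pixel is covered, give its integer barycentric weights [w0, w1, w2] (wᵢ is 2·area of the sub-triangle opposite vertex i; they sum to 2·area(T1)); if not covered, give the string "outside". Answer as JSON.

T0:
  2·area = 56  (B↔C swapped to make it positive)
  edge (6, 8)→(0, 4): d=(-6,-4) top-left  bias=+0
  edge (0, 4)→(8, 0): d=(8,-4) top-left  bias=+0
  edge (8, 0)→(6, 8): d=(-2,8) right/bottom  bias=-1
    (3,0)@(7, 1): e=[46,4,6] → #
    (4,0)@(9, 1): e=[54,12,-10] → ·
    (1,1)@(3, 3): e=[18,4,34] → #
    (2,1)@(5, 3): e=[26,12,18] → #
    (4,1)@(9, 3): e=[42,28,-14] → ·
    (1,2)@(3, 5): e=[6,20,30] → #
    (3,2)@(7, 5): e=[22,36,-2] → ·
    (1,3)@(3, 7): e=[-6,36,26] → ·
    (2,3)@(5, 7): e=[2,44,10] → #
    (3,3)@(7, 7): e=[10,52,-6] → ·
  covered (7 px):
    · · · # · · ·
    · # # # · · ·
    · # # · · · ·
    · · # · · · ·
T1:
  2·area = 16
  edge (12, 4)→(8, 4): d=(-4,0) right/bottom  bias=-1
  edge (8, 4)→(10, 0): d=(2,-4) top-left  bias=+0
  edge (10, 0)→(12, 4): d=(2,4) right/bottom  bias=-1
    (4,1)@(9, 3): e=[4,2,10] → #
    (5,1)@(11, 3): e=[4,10,2] → #
    (6,1)@(13, 3): e=[4,18,-6] → ·
    (4,2)@(9, 5): e=[-4,6,14] → ·
    (5,2)@(11, 5): e=[-4,14,6] → ·
  covered (2 px):
    · · · · · · ·
    · · · · # # ·
    · · · · · · ·
    · · · · · · ·

Result: [10,2,4]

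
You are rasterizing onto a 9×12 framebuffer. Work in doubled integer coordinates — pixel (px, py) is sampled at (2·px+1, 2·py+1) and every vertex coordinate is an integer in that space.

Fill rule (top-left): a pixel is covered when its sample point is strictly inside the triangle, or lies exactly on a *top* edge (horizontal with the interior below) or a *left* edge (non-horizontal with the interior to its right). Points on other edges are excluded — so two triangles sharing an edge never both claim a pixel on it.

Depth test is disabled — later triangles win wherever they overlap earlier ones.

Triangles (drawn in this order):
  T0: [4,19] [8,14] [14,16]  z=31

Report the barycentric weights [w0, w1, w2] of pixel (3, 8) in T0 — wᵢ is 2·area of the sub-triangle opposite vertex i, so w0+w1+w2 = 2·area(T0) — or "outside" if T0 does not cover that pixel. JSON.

T0:
  2·area = 38
  edge (4, 19)→(8, 14): d=(4,-5) top-left  bias=+0
  edge (8, 14)→(14, 16): d=(6,2) right/bottom  bias=-1
  edge (14, 16)→(4, 19): d=(-10,3) right/bottom  bias=-1
    (2,6)@(5, 13): e=[-19,0,57] → ·  [on edge]
    (4,7)@(9, 15): e=[9,4,25] → #
    (5,7)@(11, 15): e=[19,0,19] → ·  [on edge]
    (3,8)@(7, 17): e=[7,20,11] → #
    (5,8)@(11, 17): e=[27,12,-1] → ·
    (8,8)@(17, 17): e=[57,0,-19] → ·  [on edge]
    (3,9)@(7, 19): e=[15,32,-9] → ·
    (4,9)@(9, 19): e=[25,28,-15] → ·
  covered (3 px):
    · · · · · · · · ·
    · · · · · · · · ·
    · · · · · · · · ·
    · · · · · · · · ·
    · · · · · · · · ·
    · · · · · · · · ·
    · · · · · · · · ·
    · · · · # · · · ·
    · · · # # · · · ·
    · · · · · · · · ·
    · · · · · · · · ·
    · · · · · · · · ·

Result: [20,11,7]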